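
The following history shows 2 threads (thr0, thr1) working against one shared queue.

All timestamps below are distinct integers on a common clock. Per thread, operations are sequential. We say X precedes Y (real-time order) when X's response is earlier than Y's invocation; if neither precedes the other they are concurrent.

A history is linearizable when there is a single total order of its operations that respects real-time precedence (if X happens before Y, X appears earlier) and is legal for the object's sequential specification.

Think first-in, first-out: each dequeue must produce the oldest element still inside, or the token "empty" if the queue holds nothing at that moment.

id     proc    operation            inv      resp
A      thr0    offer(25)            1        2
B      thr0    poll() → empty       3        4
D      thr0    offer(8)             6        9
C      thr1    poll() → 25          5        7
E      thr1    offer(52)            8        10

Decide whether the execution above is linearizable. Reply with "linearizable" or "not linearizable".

cut after 3 events: linearizable; cut after 4 events (B responds, time 4): not linearizable
exactly one order of the 2 completed ops respects real time; the queue replay fails
for example A, B fails at step 2: B poll() → empty is not legal there

not linearizable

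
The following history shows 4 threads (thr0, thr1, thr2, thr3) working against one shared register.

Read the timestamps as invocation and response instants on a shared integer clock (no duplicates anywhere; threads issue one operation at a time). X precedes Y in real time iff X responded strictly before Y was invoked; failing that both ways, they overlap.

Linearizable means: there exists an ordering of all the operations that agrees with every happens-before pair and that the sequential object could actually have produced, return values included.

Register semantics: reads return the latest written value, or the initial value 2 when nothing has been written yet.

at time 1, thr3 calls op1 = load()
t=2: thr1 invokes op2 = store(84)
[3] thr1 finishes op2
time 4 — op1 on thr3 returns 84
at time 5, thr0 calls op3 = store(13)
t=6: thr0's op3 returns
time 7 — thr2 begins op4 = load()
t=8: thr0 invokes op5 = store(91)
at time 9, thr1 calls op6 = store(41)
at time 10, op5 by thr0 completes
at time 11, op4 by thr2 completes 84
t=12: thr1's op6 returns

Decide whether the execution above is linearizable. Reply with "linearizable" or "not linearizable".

not linearizable

events 1..10 are fine; event 11 — the response of op4 at time 11 — makes the prefix non-linearizable
4 orders of the 5 completed register ops respect real time; none is legal
every completion of the 1 pending operation (op6) was checked; none linearizes
e.g. op1, op2, op3, op4, op5 (pending dropped): illegal at step 1, since op1 load() → 84 cannot apply there
e.g. op1, op2, op3, op5, op4 (pending dropped): illegal at step 1, since op1 load() → 84 cannot apply there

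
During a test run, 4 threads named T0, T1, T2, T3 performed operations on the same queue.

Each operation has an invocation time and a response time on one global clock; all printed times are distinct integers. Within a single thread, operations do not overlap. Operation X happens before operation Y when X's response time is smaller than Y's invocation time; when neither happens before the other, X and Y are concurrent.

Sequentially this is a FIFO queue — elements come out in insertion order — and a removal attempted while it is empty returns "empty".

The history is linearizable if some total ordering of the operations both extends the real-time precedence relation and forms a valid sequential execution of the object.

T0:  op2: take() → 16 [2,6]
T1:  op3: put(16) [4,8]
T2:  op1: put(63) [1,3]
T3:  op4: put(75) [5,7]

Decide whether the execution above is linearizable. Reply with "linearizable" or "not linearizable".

prefix check: 1..5 passes, 1..6 fails once op2's time-6 response joins
2 completed operations, 2 real-time-consistent orders — every queue replay fails
no completion choice of the 2 pending operations (op3, op4) rescues it — every subset was tried
take op1, op2 (pending dropped): step 2 already fails, because op2 take() → 16 cannot occur there
take op2, op1 (pending dropped): step 1 already fails, because op2 take() → 16 cannot occur there

not linearizable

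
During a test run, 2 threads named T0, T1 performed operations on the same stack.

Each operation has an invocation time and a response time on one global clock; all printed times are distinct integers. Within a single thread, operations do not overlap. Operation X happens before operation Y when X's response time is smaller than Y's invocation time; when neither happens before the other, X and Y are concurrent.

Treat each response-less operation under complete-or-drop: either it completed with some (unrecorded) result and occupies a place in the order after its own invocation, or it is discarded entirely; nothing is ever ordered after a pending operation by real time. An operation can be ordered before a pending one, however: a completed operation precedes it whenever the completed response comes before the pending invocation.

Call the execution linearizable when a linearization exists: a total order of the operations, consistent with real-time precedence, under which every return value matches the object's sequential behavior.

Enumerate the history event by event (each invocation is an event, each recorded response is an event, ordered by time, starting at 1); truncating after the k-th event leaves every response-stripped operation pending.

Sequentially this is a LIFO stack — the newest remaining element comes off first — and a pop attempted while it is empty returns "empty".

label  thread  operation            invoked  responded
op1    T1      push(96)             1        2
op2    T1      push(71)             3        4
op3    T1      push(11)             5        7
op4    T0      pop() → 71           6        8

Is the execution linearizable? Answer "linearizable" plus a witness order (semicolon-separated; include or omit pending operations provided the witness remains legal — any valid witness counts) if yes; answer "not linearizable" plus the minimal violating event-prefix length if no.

linearizable — witness: op1; op2; op4; op3

step 1: op1 push(96) — stack <96>
step 2: op2 push(71) — stack <96,71>
step 3: op4 pop() → 71 — stack <96>
step 4: op3 push(11) — stack <96,11>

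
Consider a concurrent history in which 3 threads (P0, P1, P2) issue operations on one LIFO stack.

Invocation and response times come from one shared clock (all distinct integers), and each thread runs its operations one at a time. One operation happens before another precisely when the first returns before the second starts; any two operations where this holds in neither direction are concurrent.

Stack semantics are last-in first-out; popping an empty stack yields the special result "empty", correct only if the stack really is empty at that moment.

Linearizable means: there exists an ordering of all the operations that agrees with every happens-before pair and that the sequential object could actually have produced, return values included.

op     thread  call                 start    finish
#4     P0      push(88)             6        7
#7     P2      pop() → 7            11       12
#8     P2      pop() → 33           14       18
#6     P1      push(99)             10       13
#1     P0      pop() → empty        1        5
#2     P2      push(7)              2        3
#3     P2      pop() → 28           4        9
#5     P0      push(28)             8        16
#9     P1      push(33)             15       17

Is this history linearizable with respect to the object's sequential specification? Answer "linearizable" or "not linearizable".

not linearizable

cut after 11 events: linearizable; cut after 12 events (#7 responds, time 12): not linearizable
5 orders of the 5 completed LIFO stack ops respect real time; none is legal
including or dropping the 2 pending operations (#5, #6) in any combination fails
e.g. #1, #2, #3, #4, #7 (pending dropped): illegal at step 3, since #3 pop() → 28 cannot apply there
e.g. #1, #2, #4, #3, #7 (pending dropped): illegal at step 4, since #3 pop() → 28 cannot apply there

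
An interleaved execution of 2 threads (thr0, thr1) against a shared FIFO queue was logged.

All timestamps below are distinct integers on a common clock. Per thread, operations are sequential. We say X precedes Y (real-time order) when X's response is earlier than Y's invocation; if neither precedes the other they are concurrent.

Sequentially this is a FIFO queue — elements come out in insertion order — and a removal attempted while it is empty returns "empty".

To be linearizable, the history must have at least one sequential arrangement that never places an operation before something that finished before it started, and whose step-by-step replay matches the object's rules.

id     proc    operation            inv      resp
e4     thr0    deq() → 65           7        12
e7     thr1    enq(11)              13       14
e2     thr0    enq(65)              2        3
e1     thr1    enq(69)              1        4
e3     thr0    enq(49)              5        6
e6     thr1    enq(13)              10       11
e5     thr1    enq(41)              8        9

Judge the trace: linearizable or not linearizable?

linearizable

one valid linearization: e2, e1, e3, e4, e5, e6, e7
after step 1 (e2 enq(65)): queue <65>
after step 2 (e1 enq(69)): queue <65,69>
after step 3 (e3 enq(49)): queue <65,69,49>
after step 4 (e4 deq() → 65): queue <69,49>
after step 5 (e5 enq(41)): queue <69,49,41>
after step 6 (e6 enq(13)): queue <69,49,41,13>
after step 7 (e7 enq(11)): queue <69,49,41,13,11>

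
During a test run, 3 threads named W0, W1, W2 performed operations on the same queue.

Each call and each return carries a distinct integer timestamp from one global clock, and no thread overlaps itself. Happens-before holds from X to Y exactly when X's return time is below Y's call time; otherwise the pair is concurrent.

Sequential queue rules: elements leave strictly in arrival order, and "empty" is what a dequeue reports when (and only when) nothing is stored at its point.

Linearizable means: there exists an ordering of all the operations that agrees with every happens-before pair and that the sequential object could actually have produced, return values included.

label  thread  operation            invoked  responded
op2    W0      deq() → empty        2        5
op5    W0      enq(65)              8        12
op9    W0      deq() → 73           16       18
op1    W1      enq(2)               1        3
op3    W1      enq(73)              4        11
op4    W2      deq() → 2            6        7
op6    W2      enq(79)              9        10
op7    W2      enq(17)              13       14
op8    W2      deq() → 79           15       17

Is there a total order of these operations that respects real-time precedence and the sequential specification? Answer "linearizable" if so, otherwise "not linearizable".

linearizable

witness order: op2, op1, op3, op4, op6, op5, op7, op9, op8
after step 1 (op2 deq() → empty): queue <>
after step 2 (op1 enq(2)): queue <2>
after step 3 (op3 enq(73)): queue <2,73>
after step 4 (op4 deq() → 2): queue <73>
after step 5 (op6 enq(79)): queue <73,79>
after step 6 (op5 enq(65)): queue <73,79,65>
after step 7 (op7 enq(17)): queue <73,79,65,17>
after step 8 (op9 deq() → 73): queue <79,65,17>
after step 9 (op8 deq() → 79): queue <65,17>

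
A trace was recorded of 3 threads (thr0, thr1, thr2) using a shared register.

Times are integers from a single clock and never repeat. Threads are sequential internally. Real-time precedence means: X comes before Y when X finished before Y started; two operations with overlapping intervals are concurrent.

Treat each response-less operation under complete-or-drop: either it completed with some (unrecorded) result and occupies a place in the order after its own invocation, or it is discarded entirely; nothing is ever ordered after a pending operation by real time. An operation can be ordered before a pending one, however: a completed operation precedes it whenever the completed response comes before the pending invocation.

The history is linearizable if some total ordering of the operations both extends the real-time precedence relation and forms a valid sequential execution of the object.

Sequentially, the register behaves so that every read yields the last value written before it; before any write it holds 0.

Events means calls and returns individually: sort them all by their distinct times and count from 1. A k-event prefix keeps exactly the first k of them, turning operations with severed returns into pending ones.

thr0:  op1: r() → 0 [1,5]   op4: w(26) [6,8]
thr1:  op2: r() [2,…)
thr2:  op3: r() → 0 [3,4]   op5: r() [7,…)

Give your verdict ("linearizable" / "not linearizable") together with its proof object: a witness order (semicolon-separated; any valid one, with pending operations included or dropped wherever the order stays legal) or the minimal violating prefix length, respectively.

after step 1 (op1 r() → 0): value 0
after step 2 (op2 r() (pending, included)): value 0
after step 3 (op3 r() → 0): value 0
after step 4 (op4 w(26)): value 26

linearizable — witness: op1; op2; op3; op4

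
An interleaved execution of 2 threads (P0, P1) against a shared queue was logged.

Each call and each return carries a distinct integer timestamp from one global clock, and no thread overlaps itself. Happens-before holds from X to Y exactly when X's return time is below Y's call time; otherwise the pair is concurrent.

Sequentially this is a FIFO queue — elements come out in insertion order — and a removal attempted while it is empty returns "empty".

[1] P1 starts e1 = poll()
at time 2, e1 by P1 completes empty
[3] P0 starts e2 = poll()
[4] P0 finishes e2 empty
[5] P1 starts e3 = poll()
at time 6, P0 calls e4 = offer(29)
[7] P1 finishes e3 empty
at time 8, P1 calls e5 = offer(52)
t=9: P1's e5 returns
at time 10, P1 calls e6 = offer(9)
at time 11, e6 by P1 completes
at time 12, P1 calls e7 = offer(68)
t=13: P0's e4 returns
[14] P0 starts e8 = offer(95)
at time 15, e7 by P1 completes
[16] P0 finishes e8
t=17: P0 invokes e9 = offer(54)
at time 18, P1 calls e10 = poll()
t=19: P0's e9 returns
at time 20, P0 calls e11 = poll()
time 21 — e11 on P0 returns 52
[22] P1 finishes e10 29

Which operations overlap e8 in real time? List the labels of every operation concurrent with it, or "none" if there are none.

e7

overlap test against e8 [14,16]: concurrent iff the interval meets 14..16
e1 [1,2]: before
e2 [3,4]: before
e3 [5,7]: before
e4 [6,13]: before
e5 [8,9]: before
e6 [10,11]: before
e7 [12,15]: concurrent
e9 [17,19]: after
e10 [18,22]: after
e11 [20,21]: after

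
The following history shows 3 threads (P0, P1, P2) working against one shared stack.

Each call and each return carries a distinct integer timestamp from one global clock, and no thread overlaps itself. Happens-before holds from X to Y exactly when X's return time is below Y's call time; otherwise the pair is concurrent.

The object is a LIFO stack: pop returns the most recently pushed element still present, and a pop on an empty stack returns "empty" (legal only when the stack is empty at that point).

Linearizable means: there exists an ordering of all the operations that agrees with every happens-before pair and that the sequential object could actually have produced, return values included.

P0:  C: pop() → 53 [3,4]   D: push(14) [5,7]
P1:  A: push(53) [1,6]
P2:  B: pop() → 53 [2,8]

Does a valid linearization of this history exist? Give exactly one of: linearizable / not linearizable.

not linearizable

events 1..7 are fine; event 8 — the response of B at time 8 — makes the prefix non-linearizable
every one of the 12 real-time-consistent orders over 4 completed stack ops fails the sequential spec
e.g. A, B, C, D: illegal at step 3, since C pop() → 53 cannot apply there
e.g. A, C, B, D: illegal at step 3, since B pop() → 53 cannot apply there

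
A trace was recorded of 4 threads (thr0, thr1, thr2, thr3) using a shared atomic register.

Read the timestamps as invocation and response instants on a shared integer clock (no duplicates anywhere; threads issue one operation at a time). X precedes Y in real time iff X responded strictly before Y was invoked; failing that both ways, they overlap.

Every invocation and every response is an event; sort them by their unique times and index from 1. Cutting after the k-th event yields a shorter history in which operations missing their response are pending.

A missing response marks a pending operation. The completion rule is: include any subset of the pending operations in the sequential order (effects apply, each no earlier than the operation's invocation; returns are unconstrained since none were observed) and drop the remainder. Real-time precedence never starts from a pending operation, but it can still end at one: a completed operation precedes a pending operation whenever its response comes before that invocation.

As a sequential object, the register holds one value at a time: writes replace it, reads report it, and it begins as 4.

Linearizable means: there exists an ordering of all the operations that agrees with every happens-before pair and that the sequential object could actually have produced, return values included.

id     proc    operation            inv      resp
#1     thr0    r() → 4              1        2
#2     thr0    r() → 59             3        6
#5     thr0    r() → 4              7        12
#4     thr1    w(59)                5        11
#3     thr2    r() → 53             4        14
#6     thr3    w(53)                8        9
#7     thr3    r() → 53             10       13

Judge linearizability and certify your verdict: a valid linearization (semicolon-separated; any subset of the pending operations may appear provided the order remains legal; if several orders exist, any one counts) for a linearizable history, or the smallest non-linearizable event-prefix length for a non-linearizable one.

already the first 12 events (up to #5's response at time 12) admit no linearization; the first 11 still do
real-time-consistent orders of the 5 completed operations: 8 — all fail the atomic register replay
include/drop combinations of the 2 pending operations (#3, #7) were all tried; none helps
e.g. #1, #2, #4, #5, #6 (pending dropped): illegal at step 2, since #2 r() → 59 cannot apply there
e.g. #1, #2, #4, #6, #5 (pending dropped): illegal at step 2, since #2 r() → 59 cannot apply there

not linearizable — minimal violating prefix: 12 events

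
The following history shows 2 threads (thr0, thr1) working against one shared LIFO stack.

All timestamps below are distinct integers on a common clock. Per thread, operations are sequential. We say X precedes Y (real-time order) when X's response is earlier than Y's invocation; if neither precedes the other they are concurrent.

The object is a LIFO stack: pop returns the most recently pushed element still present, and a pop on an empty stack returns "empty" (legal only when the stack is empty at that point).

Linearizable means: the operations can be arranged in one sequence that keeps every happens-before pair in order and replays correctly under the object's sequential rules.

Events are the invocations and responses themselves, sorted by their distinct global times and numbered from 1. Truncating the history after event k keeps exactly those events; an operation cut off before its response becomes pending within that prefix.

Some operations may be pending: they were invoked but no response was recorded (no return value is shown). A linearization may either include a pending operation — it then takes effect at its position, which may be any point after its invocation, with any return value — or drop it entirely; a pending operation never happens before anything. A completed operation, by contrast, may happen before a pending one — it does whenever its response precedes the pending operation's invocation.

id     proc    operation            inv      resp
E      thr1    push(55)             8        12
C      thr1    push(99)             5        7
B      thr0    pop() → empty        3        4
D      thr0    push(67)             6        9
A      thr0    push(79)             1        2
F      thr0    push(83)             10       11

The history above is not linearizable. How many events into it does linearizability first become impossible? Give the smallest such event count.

events 1..3 are linearizable; a witness order is A:
1. A push(79), leaving stack <79>
adding event 4 (B responds at 4) leaves no legal real-time order
e.g. A, B: illegal at step 2, since B pop() → empty cannot apply there

4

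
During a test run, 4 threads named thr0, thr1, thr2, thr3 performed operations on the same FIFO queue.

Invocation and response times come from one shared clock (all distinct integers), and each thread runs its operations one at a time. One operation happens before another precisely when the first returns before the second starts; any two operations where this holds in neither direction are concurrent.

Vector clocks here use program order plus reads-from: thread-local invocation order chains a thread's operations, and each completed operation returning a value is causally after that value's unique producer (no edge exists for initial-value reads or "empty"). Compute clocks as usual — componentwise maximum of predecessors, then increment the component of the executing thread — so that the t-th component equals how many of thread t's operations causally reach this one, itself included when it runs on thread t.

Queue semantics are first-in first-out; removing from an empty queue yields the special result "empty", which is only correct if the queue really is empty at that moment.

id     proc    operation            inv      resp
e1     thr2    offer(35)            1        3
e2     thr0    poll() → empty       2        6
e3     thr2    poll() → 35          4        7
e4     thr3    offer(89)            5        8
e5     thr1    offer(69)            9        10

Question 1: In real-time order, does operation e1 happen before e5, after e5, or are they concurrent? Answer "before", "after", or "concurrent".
before

e1 spans [1,3], e5 spans [9,10]
resp(e1)=3 < inv(e5)=9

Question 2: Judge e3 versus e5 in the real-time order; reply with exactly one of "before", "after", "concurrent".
before

e3 spans [4,7], e5 spans [9,10]
resp(e3)=7 < inv(e5)=9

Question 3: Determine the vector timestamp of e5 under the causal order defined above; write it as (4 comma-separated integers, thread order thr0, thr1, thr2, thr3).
(0, 1, 0, 0)

VC(e4, invoked at 5): no causal predecessors; +1 on thr3 → (0, 0, 0, 1)
VC(e1, invoked at 1): no causal predecessors; +1 on thr2 → (0, 0, 1, 0)
VC(e5, invoked at 9): no causal predecessors; +1 on thr1 → (0, 1, 0, 0)
VC(e2, invoked at 2): no causal predecessors; +1 on thr0 → (1, 0, 0, 0)
e3, invoked 4, takes VC(e1)=(0, 0, 1, 0) under max, adds 1 for thr2 → (0, 0, 2, 0)
target: VC(e5) = (0, 1, 0, 0)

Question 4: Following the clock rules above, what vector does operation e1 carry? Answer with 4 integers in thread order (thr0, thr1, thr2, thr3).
(0, 0, 1, 0)

e4, invoked 5, has no incoming edges; only thr3's bump applies → (0, 0, 0, 1)
e1, invoked 1, has no incoming edges; only thr2's bump applies → (0, 0, 1, 0)
e5, invoked 9, has no incoming edges; only thr1's bump applies → (0, 1, 0, 0)
e2, invoked 2, has no incoming edges; only thr0's bump applies → (1, 0, 0, 0)
VC(e3, invoked at 4): max of VC(e1)=(0, 0, 1, 0), then +1 on thread thr2 → (0, 0, 2, 0)
target: VC(e1) = (0, 0, 1, 0)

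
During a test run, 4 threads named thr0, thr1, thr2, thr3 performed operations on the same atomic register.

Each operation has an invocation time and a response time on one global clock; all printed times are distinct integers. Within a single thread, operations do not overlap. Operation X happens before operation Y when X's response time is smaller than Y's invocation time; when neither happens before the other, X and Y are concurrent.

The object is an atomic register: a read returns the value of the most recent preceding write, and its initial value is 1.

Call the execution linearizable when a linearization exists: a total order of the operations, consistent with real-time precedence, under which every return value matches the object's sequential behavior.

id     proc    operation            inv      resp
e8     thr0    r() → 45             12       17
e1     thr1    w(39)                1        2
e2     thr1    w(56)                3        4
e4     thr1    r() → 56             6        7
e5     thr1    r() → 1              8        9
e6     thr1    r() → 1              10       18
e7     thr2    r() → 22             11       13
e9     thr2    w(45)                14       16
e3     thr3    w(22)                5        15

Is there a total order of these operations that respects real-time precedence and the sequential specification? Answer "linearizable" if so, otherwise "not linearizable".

not linearizable

the violation lands at event 9, e5's response at time 9: events 1..8 linearize, events 1..9 do not
exhaustive check: the 4 completed atomic register ops admit one real-time order; illegal
include/drop combinations of the 1 pending operation (e3) were all tried; none helps
sample order e1, e2, e4, e5 (pending dropped) stalls at step 4 — e5 r() → 1 has no legal effect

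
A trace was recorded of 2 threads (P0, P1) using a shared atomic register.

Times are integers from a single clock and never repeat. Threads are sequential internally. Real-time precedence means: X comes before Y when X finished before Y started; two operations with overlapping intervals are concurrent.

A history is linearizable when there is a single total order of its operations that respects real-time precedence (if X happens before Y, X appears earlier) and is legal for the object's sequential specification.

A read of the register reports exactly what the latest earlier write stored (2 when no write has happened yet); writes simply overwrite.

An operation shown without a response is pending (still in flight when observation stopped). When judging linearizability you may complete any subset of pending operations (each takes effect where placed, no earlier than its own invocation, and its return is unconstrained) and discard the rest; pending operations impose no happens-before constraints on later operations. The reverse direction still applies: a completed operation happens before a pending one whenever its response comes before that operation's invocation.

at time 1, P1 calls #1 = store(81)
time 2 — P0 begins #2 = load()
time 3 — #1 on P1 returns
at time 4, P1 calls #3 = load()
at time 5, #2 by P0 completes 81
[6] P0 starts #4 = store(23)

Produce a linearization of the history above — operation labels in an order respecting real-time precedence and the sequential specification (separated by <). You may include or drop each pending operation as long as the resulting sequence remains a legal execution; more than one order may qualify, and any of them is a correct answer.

1. #1 store(81), leaving value 81
2. #2 load() → 81, leaving value 81

#1 < #2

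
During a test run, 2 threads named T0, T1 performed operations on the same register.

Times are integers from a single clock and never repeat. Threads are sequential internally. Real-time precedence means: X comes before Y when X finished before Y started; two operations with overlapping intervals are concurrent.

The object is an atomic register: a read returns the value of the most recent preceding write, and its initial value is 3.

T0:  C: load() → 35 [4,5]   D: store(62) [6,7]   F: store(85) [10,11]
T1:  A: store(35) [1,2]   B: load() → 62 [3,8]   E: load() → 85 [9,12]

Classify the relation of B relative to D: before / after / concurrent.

B spans [3,8], D spans [6,7]
the intervals overlap in both directions

concurrent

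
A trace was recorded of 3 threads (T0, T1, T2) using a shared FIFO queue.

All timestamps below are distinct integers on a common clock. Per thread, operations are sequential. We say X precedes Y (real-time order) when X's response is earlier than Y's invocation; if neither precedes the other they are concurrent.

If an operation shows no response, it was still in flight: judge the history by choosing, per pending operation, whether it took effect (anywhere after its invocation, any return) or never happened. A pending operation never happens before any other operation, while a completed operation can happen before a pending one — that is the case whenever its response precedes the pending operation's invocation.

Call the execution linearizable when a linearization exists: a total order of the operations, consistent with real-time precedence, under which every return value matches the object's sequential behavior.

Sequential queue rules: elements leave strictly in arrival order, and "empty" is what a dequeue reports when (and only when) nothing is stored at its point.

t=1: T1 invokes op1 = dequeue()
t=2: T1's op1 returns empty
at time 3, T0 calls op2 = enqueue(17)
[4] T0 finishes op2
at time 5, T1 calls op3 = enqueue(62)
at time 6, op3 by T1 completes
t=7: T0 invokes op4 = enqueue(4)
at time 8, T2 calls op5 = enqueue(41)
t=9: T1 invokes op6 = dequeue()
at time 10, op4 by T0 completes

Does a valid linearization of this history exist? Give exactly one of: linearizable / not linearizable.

linearizable

a witness: op1, op2, op3, op4
1. op1 dequeue() → empty, leaving queue <>
2. op2 enqueue(17), leaving queue <17>
3. op3 enqueue(62), leaving queue <17,62>
4. op4 enqueue(4), leaving queue <17,62,4>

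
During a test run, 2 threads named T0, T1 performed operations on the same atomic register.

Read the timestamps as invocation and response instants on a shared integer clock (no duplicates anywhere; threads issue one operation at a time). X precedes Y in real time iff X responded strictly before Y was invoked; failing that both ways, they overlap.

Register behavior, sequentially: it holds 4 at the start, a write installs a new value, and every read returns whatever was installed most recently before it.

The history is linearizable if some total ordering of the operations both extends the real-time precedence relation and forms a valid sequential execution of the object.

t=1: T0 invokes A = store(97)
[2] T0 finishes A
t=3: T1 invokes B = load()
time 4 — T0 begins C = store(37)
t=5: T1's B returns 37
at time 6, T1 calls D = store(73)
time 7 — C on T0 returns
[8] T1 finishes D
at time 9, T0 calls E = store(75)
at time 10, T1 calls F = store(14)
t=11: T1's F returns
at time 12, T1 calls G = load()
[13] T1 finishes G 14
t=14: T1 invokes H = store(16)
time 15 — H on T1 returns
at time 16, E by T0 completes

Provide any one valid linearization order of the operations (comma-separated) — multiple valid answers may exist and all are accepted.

A, C, B, D, E, F, G, H

1. A store(97), leaving value 97
2. C store(37), leaving value 37
3. B load() → 37, leaving value 37
4. D store(73), leaving value 73
5. E store(75), leaving value 75
6. F store(14), leaving value 14
7. G load() → 14, leaving value 14
8. H store(16), leaving value 16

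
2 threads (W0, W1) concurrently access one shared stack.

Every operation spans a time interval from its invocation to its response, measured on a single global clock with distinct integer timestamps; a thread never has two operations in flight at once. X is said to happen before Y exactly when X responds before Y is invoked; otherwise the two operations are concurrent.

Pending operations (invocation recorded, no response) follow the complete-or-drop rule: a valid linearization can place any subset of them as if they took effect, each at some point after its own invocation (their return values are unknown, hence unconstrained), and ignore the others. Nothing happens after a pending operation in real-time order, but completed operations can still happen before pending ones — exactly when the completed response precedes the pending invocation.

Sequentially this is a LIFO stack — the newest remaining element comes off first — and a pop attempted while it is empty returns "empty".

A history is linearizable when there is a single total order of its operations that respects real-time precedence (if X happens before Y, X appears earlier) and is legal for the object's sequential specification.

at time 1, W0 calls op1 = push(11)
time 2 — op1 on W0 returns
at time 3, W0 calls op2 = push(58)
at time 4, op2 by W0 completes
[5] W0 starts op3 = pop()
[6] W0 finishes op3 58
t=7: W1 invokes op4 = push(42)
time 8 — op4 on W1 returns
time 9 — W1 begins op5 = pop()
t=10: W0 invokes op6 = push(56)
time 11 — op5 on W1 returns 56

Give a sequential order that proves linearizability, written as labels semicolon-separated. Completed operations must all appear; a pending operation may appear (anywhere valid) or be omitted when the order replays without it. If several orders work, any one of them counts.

op1; op2; op3; op4; op6; op5

1. op1 push(11), leaving stack <11>
2. op2 push(58), leaving stack <11,58>
3. op3 pop() → 58, leaving stack <11>
4. op4 push(42), leaving stack <11,42>
5. op6 push(56) (pending, included), leaving stack <11,42,56>
6. op5 pop() → 56, leaving stack <11,42>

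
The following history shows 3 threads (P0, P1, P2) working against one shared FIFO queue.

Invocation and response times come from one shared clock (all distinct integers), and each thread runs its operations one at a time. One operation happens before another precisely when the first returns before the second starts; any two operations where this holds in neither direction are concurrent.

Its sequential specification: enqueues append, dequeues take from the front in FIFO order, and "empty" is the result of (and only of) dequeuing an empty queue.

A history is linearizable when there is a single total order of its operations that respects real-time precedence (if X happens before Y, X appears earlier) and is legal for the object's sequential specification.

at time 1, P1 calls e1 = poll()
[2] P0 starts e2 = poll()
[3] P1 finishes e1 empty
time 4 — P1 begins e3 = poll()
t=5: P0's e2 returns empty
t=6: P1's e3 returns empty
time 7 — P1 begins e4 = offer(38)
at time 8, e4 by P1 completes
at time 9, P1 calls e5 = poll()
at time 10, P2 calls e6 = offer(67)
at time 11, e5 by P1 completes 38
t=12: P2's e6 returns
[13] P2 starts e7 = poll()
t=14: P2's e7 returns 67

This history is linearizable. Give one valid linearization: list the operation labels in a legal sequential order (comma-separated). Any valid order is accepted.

step 1: e1 poll() → empty — queue <>
step 2: e2 poll() → empty — queue <>
step 3: e3 poll() → empty — queue <>
step 4: e4 offer(38) — queue <38>
step 5: e5 poll() → 38 — queue <>
step 6: e6 offer(67) — queue <67>
step 7: e7 poll() → 67 — queue <>

e1, e2, e3, e4, e5, e6, e7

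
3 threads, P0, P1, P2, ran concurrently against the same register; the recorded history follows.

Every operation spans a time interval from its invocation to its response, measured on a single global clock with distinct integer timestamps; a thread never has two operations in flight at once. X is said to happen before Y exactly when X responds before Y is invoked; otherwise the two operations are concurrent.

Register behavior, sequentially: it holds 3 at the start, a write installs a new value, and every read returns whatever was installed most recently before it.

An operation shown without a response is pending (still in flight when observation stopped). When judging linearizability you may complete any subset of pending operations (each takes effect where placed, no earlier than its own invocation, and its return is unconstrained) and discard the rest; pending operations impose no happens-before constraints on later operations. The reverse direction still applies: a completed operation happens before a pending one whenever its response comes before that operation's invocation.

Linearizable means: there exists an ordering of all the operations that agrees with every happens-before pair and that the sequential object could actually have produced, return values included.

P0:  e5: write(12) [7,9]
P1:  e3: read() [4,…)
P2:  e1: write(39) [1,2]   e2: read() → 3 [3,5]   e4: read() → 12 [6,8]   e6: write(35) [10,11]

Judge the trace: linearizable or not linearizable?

the violation lands at event 5, e2's response at time 5: events 1..4 linearize, events 1..5 do not
the sole real-time-consistent order of 2 completed operations fails the register replay
completion choices over the 1 pending operation (e3) were checked; none helps
take e1, e2 (pending dropped): step 2 already fails, because e2 read() → 3 cannot occur there

not linearizable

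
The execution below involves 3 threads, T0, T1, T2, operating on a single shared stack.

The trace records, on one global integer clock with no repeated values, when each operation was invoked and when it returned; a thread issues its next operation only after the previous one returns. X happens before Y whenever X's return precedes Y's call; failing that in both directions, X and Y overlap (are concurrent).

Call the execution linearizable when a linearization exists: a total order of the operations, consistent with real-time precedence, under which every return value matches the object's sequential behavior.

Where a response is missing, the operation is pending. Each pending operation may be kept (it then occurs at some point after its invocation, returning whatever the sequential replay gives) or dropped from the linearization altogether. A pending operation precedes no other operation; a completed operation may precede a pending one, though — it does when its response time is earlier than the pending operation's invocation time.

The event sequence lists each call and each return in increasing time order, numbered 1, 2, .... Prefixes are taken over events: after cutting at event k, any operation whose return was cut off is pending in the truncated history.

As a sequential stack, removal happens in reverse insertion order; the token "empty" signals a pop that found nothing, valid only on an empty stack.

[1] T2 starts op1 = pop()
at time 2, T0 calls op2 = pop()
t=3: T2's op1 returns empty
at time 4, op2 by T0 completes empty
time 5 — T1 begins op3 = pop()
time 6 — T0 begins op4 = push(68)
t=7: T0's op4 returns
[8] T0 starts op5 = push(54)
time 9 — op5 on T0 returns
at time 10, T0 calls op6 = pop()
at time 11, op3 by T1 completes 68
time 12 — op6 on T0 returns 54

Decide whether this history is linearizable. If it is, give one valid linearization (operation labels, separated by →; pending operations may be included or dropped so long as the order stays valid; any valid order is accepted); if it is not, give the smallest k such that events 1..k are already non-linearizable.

1. op1 pop() → empty, leaving stack <>
2. op2 pop() → empty, leaving stack <>
3. op4 push(68), leaving stack <68>
4. op3 pop() → 68, leaving stack <>
5. op5 push(54), leaving stack <54>
6. op6 pop() → 54, leaving stack <>

linearizable — witness: op1 → op2 → op4 → op3 → op5 → op6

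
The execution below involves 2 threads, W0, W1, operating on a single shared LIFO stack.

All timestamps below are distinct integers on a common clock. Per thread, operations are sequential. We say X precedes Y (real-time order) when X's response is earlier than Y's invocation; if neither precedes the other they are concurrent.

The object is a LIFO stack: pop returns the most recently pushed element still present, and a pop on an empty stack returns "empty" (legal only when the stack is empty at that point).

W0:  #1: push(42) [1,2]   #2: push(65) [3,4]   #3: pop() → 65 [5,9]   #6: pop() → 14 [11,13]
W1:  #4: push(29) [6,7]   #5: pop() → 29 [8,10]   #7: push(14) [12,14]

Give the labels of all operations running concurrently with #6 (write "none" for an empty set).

#7

#6 spans [11,13]; an op avoiding the whole window 11..13 is ordered, any other is concurrent
#1 [1,2]: before
#2 [3,4]: before
#3 [5,9]: before
#4 [6,7]: before
#5 [8,10]: before
#7 [12,14]: concurrent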